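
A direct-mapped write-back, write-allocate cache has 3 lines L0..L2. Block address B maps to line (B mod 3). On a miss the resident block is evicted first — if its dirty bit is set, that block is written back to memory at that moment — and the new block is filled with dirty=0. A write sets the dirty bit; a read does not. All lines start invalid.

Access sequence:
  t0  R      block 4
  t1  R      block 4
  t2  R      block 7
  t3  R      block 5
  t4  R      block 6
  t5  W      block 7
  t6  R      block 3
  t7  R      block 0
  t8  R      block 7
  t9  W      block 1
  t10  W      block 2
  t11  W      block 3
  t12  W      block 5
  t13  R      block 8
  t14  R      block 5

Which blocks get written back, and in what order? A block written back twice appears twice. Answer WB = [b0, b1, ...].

  0 | R B4 → L1 miss [-]
  1 | R B4 → L1 hit [-]
  2 | R B7 → L1 miss [-]
  3 | R B5 → L2 miss [-]
  4 | R B6 → L0 miss [-]
  5 | W B7 → L1 hit [D]
  6 | R B3 → L0 miss [-]
  7 | R B0 → L0 miss [-]
  8 | R B7 → L1 hit [D]
  9 | W B1 → L1 miss wb→B7 [D]
  10 | W B2 → L2 miss [D]
  11 | W B3 → L0 miss [D]
  12 | W B5 → L2 miss wb→B2 [D]
  13 | R B8 → L2 miss wb→B5 [-]
  14 | R B5 → L2 miss [-]

WB = [7, 2, 5]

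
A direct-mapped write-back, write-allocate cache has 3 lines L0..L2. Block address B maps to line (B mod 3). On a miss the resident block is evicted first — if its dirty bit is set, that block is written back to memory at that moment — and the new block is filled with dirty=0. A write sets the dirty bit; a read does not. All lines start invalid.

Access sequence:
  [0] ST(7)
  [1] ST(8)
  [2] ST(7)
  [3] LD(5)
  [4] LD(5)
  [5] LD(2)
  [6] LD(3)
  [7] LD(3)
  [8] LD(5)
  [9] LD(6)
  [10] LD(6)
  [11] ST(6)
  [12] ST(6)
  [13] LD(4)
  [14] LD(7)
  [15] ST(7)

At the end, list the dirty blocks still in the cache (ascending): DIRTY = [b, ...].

  0 | W B7 → L1 miss [D]
  1 | W B8 → L2 miss [D]
  2 | W B7 → L1 hit [D]
  3 | R B5 → L2 miss wb→B8 [-]
  4 | R B5 → L2 hit [-]
  5 | R B2 → L2 miss [-]
  6 | R B3 → L0 miss [-]
  7 | R B3 → L0 hit [-]
  8 | R B5 → L2 miss [-]
  9 | R B6 → L0 miss [-]
  10 | R B6 → L0 hit [-]
  11 | W B6 → L0 hit [D]
  12 | W B6 → L0 hit [D]
  13 | R B4 → L1 miss wb→B7 [-]
  14 | R B7 → L1 miss [-]
  15 | W B7 → L1 hit [D]

DIRTY = [6, 7]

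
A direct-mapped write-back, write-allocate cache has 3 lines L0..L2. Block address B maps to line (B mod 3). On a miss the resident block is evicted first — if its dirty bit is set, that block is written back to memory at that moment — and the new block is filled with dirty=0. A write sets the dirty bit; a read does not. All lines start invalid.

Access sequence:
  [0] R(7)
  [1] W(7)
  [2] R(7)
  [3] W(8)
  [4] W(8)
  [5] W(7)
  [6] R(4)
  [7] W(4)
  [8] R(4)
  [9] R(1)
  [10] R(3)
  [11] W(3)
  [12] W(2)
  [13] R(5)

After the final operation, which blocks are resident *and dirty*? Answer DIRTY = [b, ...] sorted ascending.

0: R B7 -> L1 miss  d=-]
1: W B7 -> L1 hit  d=D]
2: R B7 -> L1 hit  d=D]
3: W B8 -> L2 miss  d=D]
4: W B8 -> L2 hit  d=D]
5: W B7 -> L1 hit  d=D]
6: R B4 -> L1 miss wb->B7  d=-]
7: W B4 -> L1 hit  d=D]
8: R B4 -> L1 hit  d=D]
9: R B1 -> L1 miss wb->B4  d=-]
10: R B3 -> L0 miss  d=-]
11: W B3 -> L0 hit  d=D]
12: W B2 -> L2 miss wb->B8  d=D]
13: R B5 -> L2 miss wb->B2  d=-]

DIRTY = [3]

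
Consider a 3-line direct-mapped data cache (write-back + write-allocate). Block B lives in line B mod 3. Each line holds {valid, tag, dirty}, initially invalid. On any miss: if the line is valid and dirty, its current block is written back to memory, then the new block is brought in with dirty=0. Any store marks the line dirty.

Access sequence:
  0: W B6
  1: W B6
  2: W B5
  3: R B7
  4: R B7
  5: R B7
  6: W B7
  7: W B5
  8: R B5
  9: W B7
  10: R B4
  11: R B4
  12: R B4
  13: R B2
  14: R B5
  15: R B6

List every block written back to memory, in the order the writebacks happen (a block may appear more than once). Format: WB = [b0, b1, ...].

WB = [7, 5]

0: W B6 → L0 miss [D]
1: W B6 → L0 hit [D]
2: W B5 → L2 miss [D]
3: R B7 → L1 miss [-]
4: R B7 → L1 hit [-]
5: R B7 → L1 hit [-]
6: W B7 → L1 hit [D]
7: W B5 → L2 hit [D]
8: R B5 → L2 hit [D]
9: W B7 → L1 hit [D]
10: R B4 → L1 miss wb→B7 [-]
11: R B4 → L1 hit [-]
12: R B4 → L1 hit [-]
13: R B2 → L2 miss wb→B5 [-]
14: R B5 → L2 miss [-]
15: R B6 → L0 hit [D]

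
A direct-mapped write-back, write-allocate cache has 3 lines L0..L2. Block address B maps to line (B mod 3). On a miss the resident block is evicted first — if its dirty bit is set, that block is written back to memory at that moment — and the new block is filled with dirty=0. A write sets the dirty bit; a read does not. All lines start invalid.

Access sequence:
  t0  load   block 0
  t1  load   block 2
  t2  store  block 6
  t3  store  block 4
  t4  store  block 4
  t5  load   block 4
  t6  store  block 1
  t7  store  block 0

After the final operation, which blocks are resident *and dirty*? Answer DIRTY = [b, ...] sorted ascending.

DIRTY = [0, 1]

  0 | R B0 → L0 miss [-]
  1 | R B2 → L2 miss [-]
  2 | W B6 → L0 miss [D]
  3 | W B4 → L1 miss [D]
  4 | W B4 → L1 hit [D]
  5 | R B4 → L1 hit [D]
  6 | W B1 → L1 miss wb→B4 [D]
  7 | W B0 → L0 miss wb→B6 [D]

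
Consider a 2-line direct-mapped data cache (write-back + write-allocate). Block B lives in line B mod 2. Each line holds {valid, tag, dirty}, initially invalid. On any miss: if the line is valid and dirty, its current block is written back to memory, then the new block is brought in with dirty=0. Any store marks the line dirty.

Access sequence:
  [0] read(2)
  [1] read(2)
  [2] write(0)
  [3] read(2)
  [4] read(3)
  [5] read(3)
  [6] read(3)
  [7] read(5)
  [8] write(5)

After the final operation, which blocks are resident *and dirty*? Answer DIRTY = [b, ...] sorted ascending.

DIRTY = [5]

0: R B2 -> L0 miss  d=-]
1: R B2 -> L0 hit  d=-]
2: W B0 -> L0 miss  d=D]
3: R B2 -> L0 miss wb->B0  d=-]
4: R B3 -> L1 miss  d=-]
5: R B3 -> L1 hit  d=-]
6: R B3 -> L1 hit  d=-]
7: R B5 -> L1 miss  d=-]
8: W B5 -> L1 hit  d=D]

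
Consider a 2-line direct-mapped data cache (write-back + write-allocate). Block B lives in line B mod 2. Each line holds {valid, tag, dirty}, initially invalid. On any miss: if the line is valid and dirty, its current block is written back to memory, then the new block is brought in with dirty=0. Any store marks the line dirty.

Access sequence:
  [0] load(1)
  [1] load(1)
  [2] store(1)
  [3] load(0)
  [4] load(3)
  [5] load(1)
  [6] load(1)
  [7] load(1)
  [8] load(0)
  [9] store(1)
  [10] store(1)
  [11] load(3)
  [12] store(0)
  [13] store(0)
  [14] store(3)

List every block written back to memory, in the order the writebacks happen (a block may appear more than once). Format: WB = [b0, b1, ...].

  0 | R B1 → L1 miss [-]
  1 | R B1 → L1 hit [-]
  2 | W B1 → L1 hit [D]
  3 | R B0 → L0 miss [-]
  4 | R B3 → L1 miss wb→B1 [-]
  5 | R B1 → L1 miss [-]
  6 | R B1 → L1 hit [-]
  7 | R B1 → L1 hit [-]
  8 | R B0 → L0 hit [-]
  9 | W B1 → L1 hit [D]
  10 | W B1 → L1 hit [D]
  11 | R B3 → L1 miss wb→B1 [-]
  12 | W B0 → L0 hit [D]
  13 | W B0 → L0 hit [D]
  14 | W B3 → L1 hit [D]

WB = [1, 1]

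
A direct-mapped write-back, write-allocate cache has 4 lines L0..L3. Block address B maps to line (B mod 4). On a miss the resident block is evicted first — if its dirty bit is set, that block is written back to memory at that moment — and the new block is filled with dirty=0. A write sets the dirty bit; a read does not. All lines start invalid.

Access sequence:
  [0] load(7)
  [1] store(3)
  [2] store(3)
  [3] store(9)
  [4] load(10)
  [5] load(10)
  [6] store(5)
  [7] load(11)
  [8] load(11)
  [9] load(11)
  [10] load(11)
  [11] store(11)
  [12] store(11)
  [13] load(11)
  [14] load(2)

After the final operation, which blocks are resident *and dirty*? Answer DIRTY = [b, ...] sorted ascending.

  0 | R B7 → L3 miss [-]
  1 | W B3 → L3 miss [D]
  2 | W B3 → L3 hit [D]
  3 | W B9 → L1 miss [D]
  4 | R B10 → L2 miss [-]
  5 | R B10 → L2 hit [-]
  6 | W B5 → L1 miss wb→B9 [D]
  7 | R B11 → L3 miss wb→B3 [-]
  8 | R B11 → L3 hit [-]
  9 | R B11 → L3 hit [-]
  10 | R B11 → L3 hit [-]
  11 | W B11 → L3 hit [D]
  12 | W B11 → L3 hit [D]
  13 | R B11 → L3 hit [D]
  14 | R B2 → L2 miss [-]

DIRTY = [5, 11]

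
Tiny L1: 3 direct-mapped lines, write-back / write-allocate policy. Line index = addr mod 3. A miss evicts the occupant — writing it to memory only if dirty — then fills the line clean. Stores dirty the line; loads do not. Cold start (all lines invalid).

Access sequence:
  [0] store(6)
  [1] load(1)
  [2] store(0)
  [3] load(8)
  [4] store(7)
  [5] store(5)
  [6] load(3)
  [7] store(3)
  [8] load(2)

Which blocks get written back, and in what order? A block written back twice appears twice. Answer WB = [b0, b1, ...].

0: W B6 -> L0 miss  d=D]
1: R B1 -> L1 miss  d=-]
2: W B0 -> L0 miss wb->B6  d=D]
3: R B8 -> L2 miss  d=-]
4: W B7 -> L1 miss  d=D]
5: W B5 -> L2 miss  d=D]
6: R B3 -> L0 miss wb->B0  d=-]
7: W B3 -> L0 hit  d=D]
8: R B2 -> L2 miss wb->B5  d=-]

WB = [6, 0, 5]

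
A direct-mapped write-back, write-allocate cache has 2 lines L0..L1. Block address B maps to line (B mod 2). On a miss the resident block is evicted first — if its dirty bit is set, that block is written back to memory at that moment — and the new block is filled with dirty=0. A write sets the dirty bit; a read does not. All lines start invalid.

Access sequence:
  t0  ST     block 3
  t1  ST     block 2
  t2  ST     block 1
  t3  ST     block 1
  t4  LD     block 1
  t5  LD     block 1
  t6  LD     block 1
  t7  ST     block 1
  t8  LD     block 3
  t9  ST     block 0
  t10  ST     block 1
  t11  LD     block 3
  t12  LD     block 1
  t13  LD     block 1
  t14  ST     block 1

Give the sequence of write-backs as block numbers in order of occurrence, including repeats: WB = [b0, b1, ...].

WB = [3, 1, 2, 1]

  0 | W B3 → L1 miss [D]
  1 | W B2 → L0 miss [D]
  2 | W B1 → L1 miss wb→B3 [D]
  3 | W B1 → L1 hit [D]
  4 | R B1 → L1 hit [D]
  5 | R B1 → L1 hit [D]
  6 | R B1 → L1 hit [D]
  7 | W B1 → L1 hit [D]
  8 | R B3 → L1 miss wb→B1 [-]
  9 | W B0 → L0 miss wb→B2 [D]
  10 | W B1 → L1 miss [D]
  11 | R B3 → L1 miss wb→B1 [-]
  12 | R B1 → L1 miss [-]
  13 | R B1 → L1 hit [-]
  14 | W B1 → L1 hit [D]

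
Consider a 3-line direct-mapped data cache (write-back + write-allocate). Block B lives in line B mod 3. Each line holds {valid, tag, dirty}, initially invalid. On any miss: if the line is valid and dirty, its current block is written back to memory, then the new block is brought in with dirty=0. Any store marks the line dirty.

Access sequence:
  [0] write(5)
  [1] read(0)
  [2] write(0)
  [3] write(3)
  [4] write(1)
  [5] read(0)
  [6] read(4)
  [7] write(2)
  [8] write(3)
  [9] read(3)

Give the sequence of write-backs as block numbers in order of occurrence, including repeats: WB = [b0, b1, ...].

WB = [0, 3, 1, 5]

0: W B5 → L2 miss [D]
1: R B0 → L0 miss [-]
2: W B0 → L0 hit [D]
3: W B3 → L0 miss wb→B0 [D]
4: W B1 → L1 miss [D]
5: R B0 → L0 miss wb→B3 [-]
6: R B4 → L1 miss wb→B1 [-]
7: W B2 → L2 miss wb→B5 [D]
8: W B3 → L0 miss [D]
9: R B3 → L0 hit [D]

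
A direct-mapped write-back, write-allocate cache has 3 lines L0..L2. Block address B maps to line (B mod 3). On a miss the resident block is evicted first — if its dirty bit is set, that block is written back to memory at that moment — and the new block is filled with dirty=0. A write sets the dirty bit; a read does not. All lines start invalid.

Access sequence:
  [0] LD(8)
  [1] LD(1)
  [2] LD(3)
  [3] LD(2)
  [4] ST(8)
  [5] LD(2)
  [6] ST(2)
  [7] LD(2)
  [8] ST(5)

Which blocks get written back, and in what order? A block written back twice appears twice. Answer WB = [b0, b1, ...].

0: R B8 -> L2 miss  d=-]
1: R B1 -> L1 miss  d=-]
2: R B3 -> L0 miss  d=-]
3: R B2 -> L2 miss  d=-]
4: W B8 -> L2 miss  d=D]
5: R B2 -> L2 miss wb->B8  d=-]
6: W B2 -> L2 hit  d=D]
7: R B2 -> L2 hit  d=D]
8: W B5 -> L2 miss wb->B2  d=D]

WB = [8, 2]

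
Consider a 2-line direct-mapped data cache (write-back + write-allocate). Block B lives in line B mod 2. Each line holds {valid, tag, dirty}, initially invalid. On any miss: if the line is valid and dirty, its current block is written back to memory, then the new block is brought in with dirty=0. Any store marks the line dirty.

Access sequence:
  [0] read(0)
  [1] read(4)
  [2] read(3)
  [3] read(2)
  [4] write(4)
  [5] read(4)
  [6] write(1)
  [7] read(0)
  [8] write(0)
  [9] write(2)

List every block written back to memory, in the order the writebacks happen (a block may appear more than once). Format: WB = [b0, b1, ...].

0: R B0 → L0 miss [-]
1: R B4 → L0 miss [-]
2: R B3 → L1 miss [-]
3: R B2 → L0 miss [-]
4: W B4 → L0 miss [D]
5: R B4 → L0 hit [D]
6: W B1 → L1 miss [D]
7: R B0 → L0 miss wb→B4 [-]
8: W B0 → L0 hit [D]
9: W B2 → L0 miss wb→B0 [D]

WB = [4, 0]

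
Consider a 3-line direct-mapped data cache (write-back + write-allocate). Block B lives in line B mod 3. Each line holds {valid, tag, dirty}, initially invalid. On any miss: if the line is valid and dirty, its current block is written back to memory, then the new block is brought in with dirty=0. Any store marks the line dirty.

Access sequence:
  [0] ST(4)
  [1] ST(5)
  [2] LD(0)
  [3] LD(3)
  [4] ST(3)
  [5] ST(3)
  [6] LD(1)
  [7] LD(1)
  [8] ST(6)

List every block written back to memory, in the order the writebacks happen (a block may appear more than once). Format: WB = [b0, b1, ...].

WB = [4, 3]

  0 | W B4 → L1 miss [D]
  1 | W B5 → L2 miss [D]
  2 | R B0 → L0 miss [-]
  3 | R B3 → L0 miss [-]
  4 | W B3 → L0 hit [D]
  5 | W B3 → L0 hit [D]
  6 | R B1 → L1 miss wb→B4 [-]
  7 | R B1 → L1 hit [-]
  8 | W B6 → L0 miss wb→B3 [D]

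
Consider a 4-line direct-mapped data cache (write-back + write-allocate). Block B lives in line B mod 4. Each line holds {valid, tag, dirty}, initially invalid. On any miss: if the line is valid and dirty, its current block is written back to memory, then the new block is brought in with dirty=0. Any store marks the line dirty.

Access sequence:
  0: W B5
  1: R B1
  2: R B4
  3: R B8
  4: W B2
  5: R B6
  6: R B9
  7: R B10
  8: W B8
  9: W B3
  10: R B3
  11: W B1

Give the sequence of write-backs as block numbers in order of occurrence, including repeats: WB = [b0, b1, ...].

WB = [5, 2]

0: W B5 -> L1 miss  d=D]
1: R B1 -> L1 miss wb->B5  d=-]
2: R B4 -> L0 miss  d=-]
3: R B8 -> L0 miss  d=-]
4: W B2 -> L2 miss  d=D]
5: R B6 -> L2 miss wb->B2  d=-]
6: R B9 -> L1 miss  d=-]
7: R B10 -> L2 miss  d=-]
8: W B8 -> L0 hit  d=D]
9: W B3 -> L3 miss  d=D]
10: R B3 -> L3 hit  d=D]
11: W B1 -> L1 miss  d=D]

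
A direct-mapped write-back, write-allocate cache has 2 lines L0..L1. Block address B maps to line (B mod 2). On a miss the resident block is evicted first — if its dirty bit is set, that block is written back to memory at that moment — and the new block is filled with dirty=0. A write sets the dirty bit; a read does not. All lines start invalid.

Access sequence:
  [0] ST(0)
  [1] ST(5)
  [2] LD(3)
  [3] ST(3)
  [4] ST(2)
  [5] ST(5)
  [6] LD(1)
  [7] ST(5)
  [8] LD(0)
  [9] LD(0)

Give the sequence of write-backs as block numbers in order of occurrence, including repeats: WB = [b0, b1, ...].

0: W B0 → L0 miss [D]
1: W B5 → L1 miss [D]
2: R B3 → L1 miss wb→B5 [-]
3: W B3 → L1 hit [D]
4: W B2 → L0 miss wb→B0 [D]
5: W B5 → L1 miss wb→B3 [D]
6: R B1 → L1 miss wb→B5 [-]
7: W B5 → L1 miss [D]
8: R B0 → L0 miss wb→B2 [-]
9: R B0 → L0 hit [-]

WB = [5, 0, 3, 5, 2]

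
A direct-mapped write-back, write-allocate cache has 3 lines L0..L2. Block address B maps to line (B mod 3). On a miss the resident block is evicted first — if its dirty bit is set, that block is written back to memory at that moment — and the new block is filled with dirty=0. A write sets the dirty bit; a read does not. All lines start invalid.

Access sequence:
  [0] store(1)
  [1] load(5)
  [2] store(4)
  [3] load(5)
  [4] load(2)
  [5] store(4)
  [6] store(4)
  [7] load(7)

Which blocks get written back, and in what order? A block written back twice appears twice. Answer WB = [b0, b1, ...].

WB = [1, 4]

0: W B1 → L1 miss [D]
1: R B5 → L2 miss [-]
2: W B4 → L1 miss wb→B1 [D]
3: R B5 → L2 hit [-]
4: R B2 → L2 miss [-]
5: W B4 → L1 hit [D]
6: W B4 → L1 hit [D]
7: R B7 → L1 miss wb→B4 [-]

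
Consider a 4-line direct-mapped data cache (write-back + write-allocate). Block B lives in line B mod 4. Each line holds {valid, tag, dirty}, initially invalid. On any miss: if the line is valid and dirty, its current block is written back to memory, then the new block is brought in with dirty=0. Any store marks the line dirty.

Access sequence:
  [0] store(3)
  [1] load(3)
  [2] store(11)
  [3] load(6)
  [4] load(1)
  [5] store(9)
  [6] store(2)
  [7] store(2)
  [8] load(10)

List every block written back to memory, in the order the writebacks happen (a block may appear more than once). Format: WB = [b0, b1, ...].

WB = [3, 2]

0: W B3 -> L3 miss  d=D]
1: R B3 -> L3 hit  d=D]
2: W B11 -> L3 miss wb->B3  d=D]
3: R B6 -> L2 miss  d=-]
4: R B1 -> L1 miss  d=-]
5: W B9 -> L1 miss  d=D]
6: W B2 -> L2 miss  d=D]
7: W B2 -> L2 hit  d=D]
8: R B10 -> L2 miss wb->B2  d=-]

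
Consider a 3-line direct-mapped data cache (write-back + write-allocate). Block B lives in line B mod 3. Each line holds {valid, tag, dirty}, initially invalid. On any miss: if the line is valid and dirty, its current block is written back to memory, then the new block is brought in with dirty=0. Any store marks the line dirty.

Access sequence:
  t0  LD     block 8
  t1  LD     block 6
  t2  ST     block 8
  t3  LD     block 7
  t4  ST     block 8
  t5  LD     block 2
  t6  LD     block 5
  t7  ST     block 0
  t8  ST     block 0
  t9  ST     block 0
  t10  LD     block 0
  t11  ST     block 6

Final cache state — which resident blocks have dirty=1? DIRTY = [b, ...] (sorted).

DIRTY = [6]

  0 | R B8 → L2 miss [-]
  1 | R B6 → L0 miss [-]
  2 | W B8 → L2 hit [D]
  3 | R B7 → L1 miss [-]
  4 | W B8 → L2 hit [D]
  5 | R B2 → L2 miss wb→B8 [-]
  6 | R B5 → L2 miss [-]
  7 | W B0 → L0 miss [D]
  8 | W B0 → L0 hit [D]
  9 | W B0 → L0 hit [D]
  10 | R B0 → L0 hit [D]
  11 | W B6 → L0 miss wb→B0 [D]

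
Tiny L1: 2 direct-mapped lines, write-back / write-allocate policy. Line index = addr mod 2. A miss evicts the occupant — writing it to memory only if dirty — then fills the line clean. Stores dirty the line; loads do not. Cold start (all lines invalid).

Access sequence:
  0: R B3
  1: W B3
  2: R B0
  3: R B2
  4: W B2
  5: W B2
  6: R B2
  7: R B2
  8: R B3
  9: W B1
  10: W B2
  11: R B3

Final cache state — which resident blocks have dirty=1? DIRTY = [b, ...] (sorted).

DIRTY = [2]

  0 | R B3 → L1 miss [-]
  1 | W B3 → L1 hit [D]
  2 | R B0 → L0 miss [-]
  3 | R B2 → L0 miss [-]
  4 | W B2 → L0 hit [D]
  5 | W B2 → L0 hit [D]
  6 | R B2 → L0 hit [D]
  7 | R B2 → L0 hit [D]
  8 | R B3 → L1 hit [D]
  9 | W B1 → L1 miss wb→B3 [D]
  10 | W B2 → L0 hit [D]
  11 | R B3 → L1 miss wb→B1 [-]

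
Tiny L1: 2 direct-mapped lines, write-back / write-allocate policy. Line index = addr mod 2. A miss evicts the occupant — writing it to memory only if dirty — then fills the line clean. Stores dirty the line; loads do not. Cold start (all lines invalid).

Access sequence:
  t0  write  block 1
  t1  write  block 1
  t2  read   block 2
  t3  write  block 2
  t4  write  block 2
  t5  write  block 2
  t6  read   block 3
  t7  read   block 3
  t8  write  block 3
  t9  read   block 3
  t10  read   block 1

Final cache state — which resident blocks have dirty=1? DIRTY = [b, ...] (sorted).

DIRTY = [2]

0: W B1 → L1 miss [D]
1: W B1 → L1 hit [D]
2: R B2 → L0 miss [-]
3: W B2 → L0 hit [D]
4: W B2 → L0 hit [D]
5: W B2 → L0 hit [D]
6: R B3 → L1 miss wb→B1 [-]
7: R B3 → L1 hit [-]
8: W B3 → L1 hit [D]
9: R B3 → L1 hit [D]
10: R B1 → L1 miss wb→B3 [-]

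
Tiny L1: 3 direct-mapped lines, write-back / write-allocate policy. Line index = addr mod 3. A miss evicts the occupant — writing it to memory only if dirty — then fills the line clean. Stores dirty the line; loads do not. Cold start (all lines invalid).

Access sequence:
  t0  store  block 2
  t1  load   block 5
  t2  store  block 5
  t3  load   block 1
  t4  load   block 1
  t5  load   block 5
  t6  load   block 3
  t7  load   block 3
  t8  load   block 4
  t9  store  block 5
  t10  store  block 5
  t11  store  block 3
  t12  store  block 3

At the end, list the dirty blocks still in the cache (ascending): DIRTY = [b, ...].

DIRTY = [3, 5]

0: W B2 → L2 miss [D]
1: R B5 → L2 miss wb→B2 [-]
2: W B5 → L2 hit [D]
3: R B1 → L1 miss [-]
4: R B1 → L1 hit [-]
5: R B5 → L2 hit [D]
6: R B3 → L0 miss [-]
7: R B3 → L0 hit [-]
8: R B4 → L1 miss [-]
9: W B5 → L2 hit [D]
10: W B5 → L2 hit [D]
11: W B3 → L0 hit [D]
12: W B3 → L0 hit [D]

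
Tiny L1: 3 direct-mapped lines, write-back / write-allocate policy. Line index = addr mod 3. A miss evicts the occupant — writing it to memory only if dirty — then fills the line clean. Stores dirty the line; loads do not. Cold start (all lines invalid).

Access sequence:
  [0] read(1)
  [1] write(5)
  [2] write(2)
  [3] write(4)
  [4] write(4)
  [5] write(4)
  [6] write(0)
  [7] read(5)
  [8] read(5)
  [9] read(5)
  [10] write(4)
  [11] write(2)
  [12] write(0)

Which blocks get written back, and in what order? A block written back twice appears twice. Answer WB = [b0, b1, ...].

  0 | R B1 → L1 miss [-]
  1 | W B5 → L2 miss [D]
  2 | W B2 → L2 miss wb→B5 [D]
  3 | W B4 → L1 miss [D]
  4 | W B4 → L1 hit [D]
  5 | W B4 → L1 hit [D]
  6 | W B0 → L0 miss [D]
  7 | R B5 → L2 miss wb→B2 [-]
  8 | R B5 → L2 hit [-]
  9 | R B5 → L2 hit [-]
  10 | W B4 → L1 hit [D]
  11 | W B2 → L2 miss [D]
  12 | W B0 → L0 hit [D]

WB = [5, 2]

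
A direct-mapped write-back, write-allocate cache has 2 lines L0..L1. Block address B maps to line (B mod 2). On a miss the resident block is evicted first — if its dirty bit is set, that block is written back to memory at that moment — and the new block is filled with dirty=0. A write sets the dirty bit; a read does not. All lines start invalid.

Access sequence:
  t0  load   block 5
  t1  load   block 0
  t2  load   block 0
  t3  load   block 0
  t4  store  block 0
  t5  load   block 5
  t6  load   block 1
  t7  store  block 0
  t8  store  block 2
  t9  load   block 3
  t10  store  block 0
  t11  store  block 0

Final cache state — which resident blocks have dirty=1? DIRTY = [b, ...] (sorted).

DIRTY = [0]

  0 | R B5 → L1 miss [-]
  1 | R B0 → L0 miss [-]
  2 | R B0 → L0 hit [-]
  3 | R B0 → L0 hit [-]
  4 | W B0 → L0 hit [D]
  5 | R B5 → L1 hit [-]
  6 | R B1 → L1 miss [-]
  7 | W B0 → L0 hit [D]
  8 | W B2 → L0 miss wb→B0 [D]
  9 | R B3 → L1 miss [-]
  10 | W B0 → L0 miss wb→B2 [D]
  11 | W B0 → L0 hit [D]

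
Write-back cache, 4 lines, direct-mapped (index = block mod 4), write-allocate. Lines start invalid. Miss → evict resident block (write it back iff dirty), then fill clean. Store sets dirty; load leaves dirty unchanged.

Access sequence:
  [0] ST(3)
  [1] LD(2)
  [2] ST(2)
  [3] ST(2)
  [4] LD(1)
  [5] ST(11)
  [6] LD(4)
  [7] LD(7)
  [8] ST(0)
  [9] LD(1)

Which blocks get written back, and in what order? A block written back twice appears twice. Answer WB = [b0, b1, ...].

WB = [3, 11]

  0 | W B3 → L3 miss [D]
  1 | R B2 → L2 miss [-]
  2 | W B2 → L2 hit [D]
  3 | W B2 → L2 hit [D]
  4 | R B1 → L1 miss [-]
  5 | W B11 → L3 miss wb→B3 [D]
  6 | R B4 → L0 miss [-]
  7 | R B7 → L3 miss wb→B11 [-]
  8 | W B0 → L0 miss [D]
  9 | R B1 → L1 hit [-]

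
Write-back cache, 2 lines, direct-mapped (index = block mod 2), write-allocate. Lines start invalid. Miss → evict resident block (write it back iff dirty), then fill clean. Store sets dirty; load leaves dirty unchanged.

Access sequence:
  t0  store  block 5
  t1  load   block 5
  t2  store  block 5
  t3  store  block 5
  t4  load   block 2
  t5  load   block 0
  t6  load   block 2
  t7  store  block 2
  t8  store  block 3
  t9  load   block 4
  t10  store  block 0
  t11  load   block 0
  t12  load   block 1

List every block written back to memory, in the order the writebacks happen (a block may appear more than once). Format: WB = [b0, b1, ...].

0: W B5 → L1 miss [D]
1: R B5 → L1 hit [D]
2: W B5 → L1 hit [D]
3: W B5 → L1 hit [D]
4: R B2 → L0 miss [-]
5: R B0 → L0 miss [-]
6: R B2 → L0 miss [-]
7: W B2 → L0 hit [D]
8: W B3 → L1 miss wb→B5 [D]
9: R B4 → L0 miss wb→B2 [-]
10: W B0 → L0 miss [D]
11: R B0 → L0 hit [D]
12: R B1 → L1 miss wb→B3 [-]

WB = [5, 2, 3]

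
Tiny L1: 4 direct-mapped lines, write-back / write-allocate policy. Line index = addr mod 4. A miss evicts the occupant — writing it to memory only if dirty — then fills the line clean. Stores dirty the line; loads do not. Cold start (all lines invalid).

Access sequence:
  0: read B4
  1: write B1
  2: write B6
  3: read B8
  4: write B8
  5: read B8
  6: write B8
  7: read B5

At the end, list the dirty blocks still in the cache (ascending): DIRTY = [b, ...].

DIRTY = [6, 8]

0: R B4 -> L0 miss  d=-]
1: W B1 -> L1 miss  d=D]
2: W B6 -> L2 miss  d=D]
3: R B8 -> L0 miss  d=-]
4: W B8 -> L0 hit  d=D]
5: R B8 -> L0 hit  d=D]
6: W B8 -> L0 hit  d=D]
7: R B5 -> L1 miss wb->B1  d=-]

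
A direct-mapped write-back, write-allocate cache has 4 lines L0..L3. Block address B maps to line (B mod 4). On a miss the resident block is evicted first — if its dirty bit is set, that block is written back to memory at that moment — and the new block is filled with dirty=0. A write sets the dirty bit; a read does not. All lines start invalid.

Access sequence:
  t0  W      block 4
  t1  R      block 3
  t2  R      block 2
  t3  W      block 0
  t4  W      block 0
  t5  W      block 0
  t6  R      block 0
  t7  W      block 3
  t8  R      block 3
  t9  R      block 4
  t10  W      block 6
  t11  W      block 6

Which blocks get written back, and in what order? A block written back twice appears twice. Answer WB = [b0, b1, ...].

0: W B4 → L0 miss [D]
1: R B3 → L3 miss [-]
2: R B2 → L2 miss [-]
3: W B0 → L0 miss wb→B4 [D]
4: W B0 → L0 hit [D]
5: W B0 → L0 hit [D]
6: R B0 → L0 hit [D]
7: W B3 → L3 hit [D]
8: R B3 → L3 hit [D]
9: R B4 → L0 miss wb→B0 [-]
10: W B6 → L2 miss [D]
11: W B6 → L2 hit [D]

WB = [4, 0]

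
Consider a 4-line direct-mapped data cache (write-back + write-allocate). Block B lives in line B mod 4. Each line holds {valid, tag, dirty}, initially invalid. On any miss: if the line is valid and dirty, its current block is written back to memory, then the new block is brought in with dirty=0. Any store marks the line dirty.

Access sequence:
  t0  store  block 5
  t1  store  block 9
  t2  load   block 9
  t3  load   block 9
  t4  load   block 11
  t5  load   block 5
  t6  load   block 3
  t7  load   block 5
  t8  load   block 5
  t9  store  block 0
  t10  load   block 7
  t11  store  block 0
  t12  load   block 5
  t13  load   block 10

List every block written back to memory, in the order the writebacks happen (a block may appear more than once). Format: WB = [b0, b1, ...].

WB = [5, 9]

  0 | W B5 → L1 miss [D]
  1 | W B9 → L1 miss wb→B5 [D]
  2 | R B9 → L1 hit [D]
  3 | R B9 → L1 hit [D]
  4 | R B11 → L3 miss [-]
  5 | R B5 → L1 miss wb→B9 [-]
  6 | R B3 → L3 miss [-]
  7 | R B5 → L1 hit [-]
  8 | R B5 → L1 hit [-]
  9 | W B0 → L0 miss [D]
  10 | R B7 → L3 miss [-]
  11 | W B0 → L0 hit [D]
  12 | R B5 → L1 hit [-]
  13 | R B10 → L2 miss [-]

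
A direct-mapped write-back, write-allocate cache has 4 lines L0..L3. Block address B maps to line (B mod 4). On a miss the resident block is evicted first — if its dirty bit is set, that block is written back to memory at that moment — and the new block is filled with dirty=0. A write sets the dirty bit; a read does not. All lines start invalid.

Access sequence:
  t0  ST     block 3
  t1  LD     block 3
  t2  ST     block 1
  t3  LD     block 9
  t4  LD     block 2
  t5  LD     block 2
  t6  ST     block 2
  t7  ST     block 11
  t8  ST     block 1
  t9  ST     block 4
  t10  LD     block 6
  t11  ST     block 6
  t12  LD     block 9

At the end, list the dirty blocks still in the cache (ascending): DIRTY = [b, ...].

0: W B3 -> L3 miss  d=D]
1: R B3 -> L3 hit  d=D]
2: W B1 -> L1 miss  d=D]
3: R B9 -> L1 miss wb->B1  d=-]
4: R B2 -> L2 miss  d=-]
5: R B2 -> L2 hit  d=-]
6: W B2 -> L2 hit  d=D]
7: W B11 -> L3 miss wb->B3  d=D]
8: W B1 -> L1 miss  d=D]
9: W B4 -> L0 miss  d=D]
10: R B6 -> L2 miss wb->B2  d=-]
11: W B6 -> L2 hit  d=D]
12: R B9 -> L1 miss wb->B1  d=-]

DIRTY = [4, 6, 11]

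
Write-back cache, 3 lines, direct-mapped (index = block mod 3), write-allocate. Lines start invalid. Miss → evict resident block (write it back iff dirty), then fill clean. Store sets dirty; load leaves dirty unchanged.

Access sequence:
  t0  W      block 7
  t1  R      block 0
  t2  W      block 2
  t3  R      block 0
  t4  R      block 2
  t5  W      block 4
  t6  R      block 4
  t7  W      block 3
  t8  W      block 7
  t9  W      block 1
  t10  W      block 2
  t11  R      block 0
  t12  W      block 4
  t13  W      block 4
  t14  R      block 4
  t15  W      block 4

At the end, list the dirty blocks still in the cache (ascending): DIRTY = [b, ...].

DIRTY = [2, 4]

0: W B7 → L1 miss [D]
1: R B0 → L0 miss [-]
2: W B2 → L2 miss [D]
3: R B0 → L0 hit [-]
4: R B2 → L2 hit [D]
5: W B4 → L1 miss wb→B7 [D]
6: R B4 → L1 hit [D]
7: W B3 → L0 miss [D]
8: W B7 → L1 miss wb→B4 [D]
9: W B1 → L1 miss wb→B7 [D]
10: W B2 → L2 hit [D]
11: R B0 → L0 miss wb→B3 [-]
12: W B4 → L1 miss wb→B1 [D]
13: W B4 → L1 hit [D]
14: R B4 → L1 hit [D]
15: W B4 → L1 hit [D]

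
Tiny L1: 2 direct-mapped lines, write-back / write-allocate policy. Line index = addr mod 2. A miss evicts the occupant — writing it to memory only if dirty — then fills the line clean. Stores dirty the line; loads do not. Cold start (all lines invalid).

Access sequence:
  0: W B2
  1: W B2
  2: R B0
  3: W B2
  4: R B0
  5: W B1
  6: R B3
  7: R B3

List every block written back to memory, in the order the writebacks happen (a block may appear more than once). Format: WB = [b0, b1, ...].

0: W B2 -> L0 miss  d=D]
1: W B2 -> L0 hit  d=D]
2: R B0 -> L0 miss wb->B2  d=-]
3: W B2 -> L0 miss  d=D]
4: R B0 -> L0 miss wb->B2  d=-]
5: W B1 -> L1 miss  d=D]
6: R B3 -> L1 miss wb->B1  d=-]
7: R B3 -> L1 hit  d=-]

WB = [2, 2, 1]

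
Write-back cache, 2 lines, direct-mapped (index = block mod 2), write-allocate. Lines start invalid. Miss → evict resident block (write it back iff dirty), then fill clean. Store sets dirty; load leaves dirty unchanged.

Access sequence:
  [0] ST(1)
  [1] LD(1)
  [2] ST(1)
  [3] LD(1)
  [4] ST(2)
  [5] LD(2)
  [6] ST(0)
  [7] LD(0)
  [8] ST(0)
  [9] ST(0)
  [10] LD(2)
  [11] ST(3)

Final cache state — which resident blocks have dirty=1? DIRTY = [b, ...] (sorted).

0: W B1 → L1 miss [D]
1: R B1 → L1 hit [D]
2: W B1 → L1 hit [D]
3: R B1 → L1 hit [D]
4: W B2 → L0 miss [D]
5: R B2 → L0 hit [D]
6: W B0 → L0 miss wb→B2 [D]
7: R B0 → L0 hit [D]
8: W B0 → L0 hit [D]
9: W B0 → L0 hit [D]
10: R B2 → L0 miss wb→B0 [-]
11: W B3 → L1 miss wb→B1 [D]

DIRTY = [3]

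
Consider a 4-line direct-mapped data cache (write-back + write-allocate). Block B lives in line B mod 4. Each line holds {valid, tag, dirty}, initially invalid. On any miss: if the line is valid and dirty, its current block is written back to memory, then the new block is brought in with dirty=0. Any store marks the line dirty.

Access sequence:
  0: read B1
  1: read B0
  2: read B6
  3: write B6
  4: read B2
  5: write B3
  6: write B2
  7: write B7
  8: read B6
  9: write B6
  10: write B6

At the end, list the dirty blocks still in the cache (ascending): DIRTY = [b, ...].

DIRTY = [6, 7]

  0 | R B1 → L1 miss [-]
  1 | R B0 → L0 miss [-]
  2 | R B6 → L2 miss [-]
  3 | W B6 → L2 hit [D]
  4 | R B2 → L2 miss wb→B6 [-]
  5 | W B3 → L3 miss [D]
  6 | W B2 → L2 hit [D]
  7 | W B7 → L3 miss wb→B3 [D]
  8 | R B6 → L2 miss wb→B2 [-]
  9 | W B6 → L2 hit [D]
  10 | W B6 → L2 hit [D]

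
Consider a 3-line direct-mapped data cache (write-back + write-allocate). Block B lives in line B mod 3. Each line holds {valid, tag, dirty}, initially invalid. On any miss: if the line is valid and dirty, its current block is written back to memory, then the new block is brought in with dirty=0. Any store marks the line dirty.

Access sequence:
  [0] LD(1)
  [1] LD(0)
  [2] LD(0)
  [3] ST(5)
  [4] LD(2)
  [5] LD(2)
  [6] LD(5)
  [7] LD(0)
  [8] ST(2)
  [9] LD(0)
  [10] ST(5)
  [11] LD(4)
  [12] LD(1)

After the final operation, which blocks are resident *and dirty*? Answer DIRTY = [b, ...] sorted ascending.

0: R B1 → L1 miss [-]
1: R B0 → L0 miss [-]
2: R B0 → L0 hit [-]
3: W B5 → L2 miss [D]
4: R B2 → L2 miss wb→B5 [-]
5: R B2 → L2 hit [-]
6: R B5 → L2 miss [-]
7: R B0 → L0 hit [-]
8: W B2 → L2 miss [D]
9: R B0 → L0 hit [-]
10: W B5 → L2 miss wb→B2 [D]
11: R B4 → L1 miss [-]
12: R B1 → L1 miss [-]

DIRTY = [5]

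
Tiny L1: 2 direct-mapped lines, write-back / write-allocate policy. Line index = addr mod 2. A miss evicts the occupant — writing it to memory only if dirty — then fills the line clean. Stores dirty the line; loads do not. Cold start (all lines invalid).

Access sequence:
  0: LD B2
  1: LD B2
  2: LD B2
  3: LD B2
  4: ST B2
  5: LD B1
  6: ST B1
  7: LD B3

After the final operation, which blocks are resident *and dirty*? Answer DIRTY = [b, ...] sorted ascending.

0: R B2 → L0 miss [-]
1: R B2 → L0 hit [-]
2: R B2 → L0 hit [-]
3: R B2 → L0 hit [-]
4: W B2 → L0 hit [D]
5: R B1 → L1 miss [-]
6: W B1 → L1 hit [D]
7: R B3 → L1 miss wb→B1 [-]

DIRTY = [2]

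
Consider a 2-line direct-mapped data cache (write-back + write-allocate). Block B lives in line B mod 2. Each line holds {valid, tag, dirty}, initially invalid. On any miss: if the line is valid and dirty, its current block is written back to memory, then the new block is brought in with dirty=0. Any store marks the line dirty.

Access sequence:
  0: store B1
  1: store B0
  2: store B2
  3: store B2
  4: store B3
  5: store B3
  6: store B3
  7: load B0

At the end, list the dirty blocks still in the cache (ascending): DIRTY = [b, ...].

0: W B1 -> L1 miss  d=D]
1: W B0 -> L0 miss  d=D]
2: W B2 -> L0 miss wb->B0  d=D]
3: W B2 -> L0 hit  d=D]
4: W B3 -> L1 miss wb->B1  d=D]
5: W B3 -> L1 hit  d=D]
6: W B3 -> L1 hit  d=D]
7: R B0 -> L0 miss wb->B2  d=-]

DIRTY = [3]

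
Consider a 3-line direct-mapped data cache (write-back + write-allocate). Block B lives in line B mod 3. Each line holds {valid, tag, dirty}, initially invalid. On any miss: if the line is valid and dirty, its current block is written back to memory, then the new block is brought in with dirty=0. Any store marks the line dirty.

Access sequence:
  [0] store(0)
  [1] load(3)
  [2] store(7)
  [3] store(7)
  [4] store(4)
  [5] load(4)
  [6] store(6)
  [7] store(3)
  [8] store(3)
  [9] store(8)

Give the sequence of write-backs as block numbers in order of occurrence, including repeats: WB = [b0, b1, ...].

0: W B0 -> L0 miss  d=D]
1: R B3 -> L0 miss wb->B0  d=-]
2: W B7 -> L1 miss  d=D]
3: W B7 -> L1 hit  d=D]
4: W B4 -> L1 miss wb->B7  d=D]
5: R B4 -> L1 hit  d=D]
6: W B6 -> L0 miss  d=D]
7: W B3 -> L0 miss wb->B6  d=D]
8: W B3 -> L0 hit  d=D]
9: W B8 -> L2 miss  d=D]

WB = [0, 7, 6]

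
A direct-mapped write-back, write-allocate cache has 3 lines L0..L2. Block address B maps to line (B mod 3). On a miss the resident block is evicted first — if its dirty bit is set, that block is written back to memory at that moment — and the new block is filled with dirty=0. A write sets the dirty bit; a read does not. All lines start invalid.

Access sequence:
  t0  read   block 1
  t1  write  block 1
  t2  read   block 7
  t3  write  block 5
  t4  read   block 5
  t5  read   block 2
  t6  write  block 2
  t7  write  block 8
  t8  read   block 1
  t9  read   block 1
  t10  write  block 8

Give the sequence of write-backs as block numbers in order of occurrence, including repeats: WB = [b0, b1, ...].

  0 | R B1 → L1 miss [-]
  1 | W B1 → L1 hit [D]
  2 | R B7 → L1 miss wb→B1 [-]
  3 | W B5 → L2 miss [D]
  4 | R B5 → L2 hit [D]
  5 | R B2 → L2 miss wb→B5 [-]
  6 | W B2 → L2 hit [D]
  7 | W B8 → L2 miss wb→B2 [D]
  8 | R B1 → L1 miss [-]
  9 | R B1 → L1 hit [-]
  10 | W B8 → L2 hit [D]

WB = [1, 5, 2]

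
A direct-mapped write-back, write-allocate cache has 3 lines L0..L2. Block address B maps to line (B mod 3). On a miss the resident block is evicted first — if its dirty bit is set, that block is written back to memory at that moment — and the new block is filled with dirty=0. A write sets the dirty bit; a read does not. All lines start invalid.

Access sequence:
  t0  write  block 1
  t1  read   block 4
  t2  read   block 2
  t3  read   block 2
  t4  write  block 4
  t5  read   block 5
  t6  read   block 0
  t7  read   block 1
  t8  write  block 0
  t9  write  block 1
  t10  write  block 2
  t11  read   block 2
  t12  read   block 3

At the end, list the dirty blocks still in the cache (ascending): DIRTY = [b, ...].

DIRTY = [1, 2]

0: W B1 -> L1 miss  d=D]
1: R B4 -> L1 miss wb->B1  d=-]
2: R B2 -> L2 miss  d=-]
3: R B2 -> L2 hit  d=-]
4: W B4 -> L1 hit  d=D]
5: R B5 -> L2 miss  d=-]
6: R B0 -> L0 miss  d=-]
7: R B1 -> L1 miss wb->B4  d=-]
8: W B0 -> L0 hit  d=D]
9: W B1 -> L1 hit  d=D]
10: W B2 -> L2 miss  d=D]
11: R B2 -> L2 hit  d=D]
12: R B3 -> L0 miss wb->B0  d=-]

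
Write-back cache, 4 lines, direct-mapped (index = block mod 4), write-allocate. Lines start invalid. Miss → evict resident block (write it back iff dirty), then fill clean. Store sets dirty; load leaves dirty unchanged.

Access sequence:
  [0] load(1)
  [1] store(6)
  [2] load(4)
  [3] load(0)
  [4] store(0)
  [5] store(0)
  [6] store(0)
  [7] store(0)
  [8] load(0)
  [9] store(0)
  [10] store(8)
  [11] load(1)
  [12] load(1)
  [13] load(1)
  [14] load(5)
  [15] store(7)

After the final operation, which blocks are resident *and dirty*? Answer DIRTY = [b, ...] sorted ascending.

  0 | R B1 → L1 miss [-]
  1 | W B6 → L2 miss [D]
  2 | R B4 → L0 miss [-]
  3 | R B0 → L0 miss [-]
  4 | W B0 → L0 hit [D]
  5 | W B0 → L0 hit [D]
  6 | W B0 → L0 hit [D]
  7 | W B0 → L0 hit [D]
  8 | R B0 → L0 hit [D]
  9 | W B0 → L0 hit [D]
  10 | W B8 → L0 miss wb→B0 [D]
  11 | R B1 → L1 hit [-]
  12 | R B1 → L1 hit [-]
  13 | R B1 → L1 hit [-]
  14 | R B5 → L1 miss [-]
  15 | W B7 → L3 miss [D]

DIRTY = [6, 7, 8]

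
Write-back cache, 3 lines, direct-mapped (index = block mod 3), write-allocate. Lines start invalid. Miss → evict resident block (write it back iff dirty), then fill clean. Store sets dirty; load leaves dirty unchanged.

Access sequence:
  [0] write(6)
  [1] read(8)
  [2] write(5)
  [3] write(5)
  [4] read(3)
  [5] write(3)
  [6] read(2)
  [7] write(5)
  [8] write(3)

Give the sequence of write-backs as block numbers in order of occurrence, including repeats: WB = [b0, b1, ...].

  0 | W B6 → L0 miss [D]
  1 | R B8 → L2 miss [-]
  2 | W B5 → L2 miss [D]
  3 | W B5 → L2 hit [D]
  4 | R B3 → L0 miss wb→B6 [-]
  5 | W B3 → L0 hit [D]
  6 | R B2 → L2 miss wb→B5 [-]
  7 | W B5 → L2 miss [D]
  8 | W B3 → L0 hit [D]

WB = [6, 5]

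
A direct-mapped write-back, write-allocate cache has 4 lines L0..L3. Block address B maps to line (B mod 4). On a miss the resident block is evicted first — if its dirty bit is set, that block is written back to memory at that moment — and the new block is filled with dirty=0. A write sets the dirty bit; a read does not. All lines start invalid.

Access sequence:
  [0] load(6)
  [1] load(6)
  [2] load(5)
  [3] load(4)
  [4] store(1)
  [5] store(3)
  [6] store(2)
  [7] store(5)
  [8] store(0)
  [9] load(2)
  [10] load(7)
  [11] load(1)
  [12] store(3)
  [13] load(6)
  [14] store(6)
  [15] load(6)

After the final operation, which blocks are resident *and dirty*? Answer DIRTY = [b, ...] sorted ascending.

DIRTY = [0, 3, 6]

0: R B6 → L2 miss [-]
1: R B6 → L2 hit [-]
2: R B5 → L1 miss [-]
3: R B4 → L0 miss [-]
4: W B1 → L1 miss [D]
5: W B3 → L3 miss [D]
6: W B2 → L2 miss [D]
7: W B5 → L1 miss wb→B1 [D]
8: W B0 → L0 miss [D]
9: R B2 → L2 hit [D]
10: R B7 → L3 miss wb→B3 [-]
11: R B1 → L1 miss wb→B5 [-]
12: W B3 → L3 miss [D]
13: R B6 → L2 miss wb→B2 [-]
14: W B6 → L2 hit [D]
15: R B6 → L2 hit [D]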